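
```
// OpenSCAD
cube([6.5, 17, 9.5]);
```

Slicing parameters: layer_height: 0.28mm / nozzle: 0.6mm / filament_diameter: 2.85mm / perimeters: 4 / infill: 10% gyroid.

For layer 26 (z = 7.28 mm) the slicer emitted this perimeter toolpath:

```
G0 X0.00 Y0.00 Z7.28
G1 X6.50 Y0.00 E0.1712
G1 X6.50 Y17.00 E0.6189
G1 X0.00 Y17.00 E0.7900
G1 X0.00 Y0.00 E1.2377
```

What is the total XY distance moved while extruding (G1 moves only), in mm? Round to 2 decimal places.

Sum the Euclidean lengths of each G1 segment: total = 47.00 mm.

47.00 mm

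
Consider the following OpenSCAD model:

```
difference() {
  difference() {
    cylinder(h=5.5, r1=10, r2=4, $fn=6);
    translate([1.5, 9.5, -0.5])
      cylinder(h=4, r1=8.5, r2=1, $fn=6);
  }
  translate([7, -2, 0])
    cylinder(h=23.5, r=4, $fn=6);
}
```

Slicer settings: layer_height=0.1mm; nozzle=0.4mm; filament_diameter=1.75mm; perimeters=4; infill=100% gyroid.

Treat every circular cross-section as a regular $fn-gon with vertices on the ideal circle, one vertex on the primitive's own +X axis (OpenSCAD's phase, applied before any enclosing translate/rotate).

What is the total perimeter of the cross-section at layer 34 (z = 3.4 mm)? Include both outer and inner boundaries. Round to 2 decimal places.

38.19 mm

At z = 3.4 mm: the cone contributes a regular 6-gon of circumradius 6.291 (interpolated between r1=10 and r2=4 at t=0.618) (perimeter = 2·6·6.291·sin(180°/6) = 37.75 mm); the cone at (1.5, 9.5) contributes a regular 6-gon of circumradius 1.188 (interpolated between r1=8.5 and r2=1 at t=0.975) (perimeter = 2·6·1.188·sin(180°/6) = 7.12 mm); After the difference (first − rest): starting from the cone, the cone at (1.5, 9.5) misses the remaining region (no effect) — boundary = 37.75 mm; the r=4 cylinder at (7, -2) gives a regular 6-gon of circumradius 4 (constant along its height) (perimeter = 2·6·4.000·sin(180°/6) = 24.00 mm); Taking the first minus the rest: starting from that combined region, the r=4 cylinder at (7, -2) partially overlaps it — only the 8.14 mm² overlap (of its 41.57 mm²) is removed, clipping the outline — boundary = 38.19 mm. Overall, the cross-section is a single solid region. Total boundary length (outer) = 38.19 mm.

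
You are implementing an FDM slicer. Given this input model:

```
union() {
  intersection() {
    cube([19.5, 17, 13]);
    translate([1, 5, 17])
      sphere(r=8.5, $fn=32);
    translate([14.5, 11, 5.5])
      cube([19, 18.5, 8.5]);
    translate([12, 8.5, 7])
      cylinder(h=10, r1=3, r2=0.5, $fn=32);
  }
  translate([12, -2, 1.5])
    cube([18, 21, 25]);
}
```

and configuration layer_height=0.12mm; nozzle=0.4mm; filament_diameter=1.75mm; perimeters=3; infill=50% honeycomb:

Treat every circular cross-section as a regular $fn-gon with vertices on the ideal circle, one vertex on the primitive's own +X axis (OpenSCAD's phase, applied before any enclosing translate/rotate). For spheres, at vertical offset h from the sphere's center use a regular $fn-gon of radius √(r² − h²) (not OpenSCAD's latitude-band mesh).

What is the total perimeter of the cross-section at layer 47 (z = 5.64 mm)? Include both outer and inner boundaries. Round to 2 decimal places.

At z = 5.64 mm: the cube is present — its section is the full 19.5×17 rectangle (perimeter 73.00 mm); the sphere at (1, 5) is absent (|z−center|=11.360 > r=8.5); the cube at (14.5, 11) is present — its section is the full 19×18.5 rectangle (perimeter 75.00 mm); the cone at (12, 8.5) is not intersected at this z (z outside [7, 17]); Keeping only the common overlap: at least one operand is absent at this height, so nothing remains; the 18×21 cube at (12, -2) contributes its full rectangle (perimeter 78.00 mm); Taking the union: only the 18×21 cube at (12, -2) is present, so the union is just that shape — boundary = 78.00 mm. Overall, the cross-section is a single solid region. Total boundary length (outer) = 78.00 mm.

78.00 mm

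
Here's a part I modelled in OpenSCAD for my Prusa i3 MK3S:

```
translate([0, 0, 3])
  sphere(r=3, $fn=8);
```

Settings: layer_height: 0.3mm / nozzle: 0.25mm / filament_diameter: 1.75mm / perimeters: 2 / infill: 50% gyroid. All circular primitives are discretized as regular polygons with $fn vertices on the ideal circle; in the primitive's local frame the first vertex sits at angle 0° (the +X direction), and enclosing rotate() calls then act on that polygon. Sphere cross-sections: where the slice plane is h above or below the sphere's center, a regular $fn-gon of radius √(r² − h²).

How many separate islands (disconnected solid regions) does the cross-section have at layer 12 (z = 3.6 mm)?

At z = 3.6 mm: the r=3 sphere slices to a regular 8-gon of circumradius 2.939 (√(r²−h²) with h=0.6 from center). Overall, the cross-section is a single solid region. Island count = 1.

1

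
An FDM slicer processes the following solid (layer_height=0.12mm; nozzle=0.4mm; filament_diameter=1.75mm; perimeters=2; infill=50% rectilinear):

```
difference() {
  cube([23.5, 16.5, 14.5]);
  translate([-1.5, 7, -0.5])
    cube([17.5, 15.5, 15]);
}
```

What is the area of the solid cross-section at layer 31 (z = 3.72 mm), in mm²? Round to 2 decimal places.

At z = 3.72 mm: the cube (footprint 23.5×16.5) is included at this height (area 387.75 mm²); the 17.5×15.5 cube at (-1.5, 7) contributes its full rectangle (area 271.25 mm²); Subtracting the remaining from the first: starting from the 23.5×16.5 cube (387.75 mm²), the 17.5×15.5 cube at (-1.5, 7) partially overlaps it — only the 152.00 mm² overlap (of its 271.25 mm²) is removed, clipping the outline — area = 235.75 mm². Overall, the cross-section is a single solid region. Net area = 235.75 mm².

235.75 mm²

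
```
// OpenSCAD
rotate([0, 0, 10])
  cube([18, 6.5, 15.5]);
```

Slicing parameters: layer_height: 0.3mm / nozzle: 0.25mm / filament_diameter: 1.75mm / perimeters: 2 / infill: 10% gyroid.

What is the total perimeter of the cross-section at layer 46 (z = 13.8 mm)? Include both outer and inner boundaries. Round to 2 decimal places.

At z = 13.8 mm: the cube (footprint 18×6.5) is included at this height (perimeter 49.00 mm); (whole slice rotated 10° about Z — lengths, areas and connectivity unchanged). Overall, the cross-section is a single solid region. Total boundary length (outer) = 49.00 mm.

49.00 mm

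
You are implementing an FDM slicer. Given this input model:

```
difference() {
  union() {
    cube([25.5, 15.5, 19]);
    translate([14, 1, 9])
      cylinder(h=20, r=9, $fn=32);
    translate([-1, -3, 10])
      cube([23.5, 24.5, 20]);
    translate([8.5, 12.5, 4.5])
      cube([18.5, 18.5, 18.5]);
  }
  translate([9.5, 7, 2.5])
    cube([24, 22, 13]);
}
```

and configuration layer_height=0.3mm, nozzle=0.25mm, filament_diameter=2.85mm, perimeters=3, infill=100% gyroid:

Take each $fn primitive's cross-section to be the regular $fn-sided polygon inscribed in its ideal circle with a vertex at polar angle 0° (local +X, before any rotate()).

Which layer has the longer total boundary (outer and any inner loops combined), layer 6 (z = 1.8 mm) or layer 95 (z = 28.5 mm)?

Layer 6 (z = 1.8): the 25.5×15.5 cube contributes its full rectangle (perimeter 82.00 mm); the cylinder at (14, 1) is not intersected at this z (z outside [9, 29]); the cube at (-1, -3) is absent (z outside [10, 30]); the cube at (8.5, 12.5) is not intersected at this z (z outside [4.5, 23]); Combining (union): only the 25.5×15.5 cube is present, so the union is just that shape — boundary = 82.00 mm; the cube at (9.5, 7) does not reach this height (z outside [2.5, 15.5]); Taking the first minus the rest: none of the subtracted shapes is present at this height, so the result so far is unchanged — boundary = 82.00 mm. So its perimeter = 82.00 mm. Layer 95 (z = 28.5): the cube is not intersected at this z (z outside [0, 19]); the cylinder at (14, 1): section is a regular 32-gon, circumradius r=9 (perimeter = 2·32·9.000·sin(180°/32) = 56.46 mm); the cube at (-1, -3) (footprint 23.5×24.5) is included at this height (perimeter 96.00 mm); the cube at (8.5, 12.5) is absent (z outside [4.5, 23]); Merging all regions: the regions partially overlap (shared area 193.93 mm²), so the edge portions inside another operand are dropped and the merged outline is re-measured after clipping — boundary = 99.99 mm; the cube at (9.5, 7) is absent (z outside [2.5, 15.5]); After the difference (first − rest): none of the subtracted shapes is present at this height, so the result so far is unchanged — boundary = 99.99 mm. So its perimeter = 99.99 mm. Layer 95 is larger (99.99 vs 82.00 mm).

layer 95 (z = 28.5 mm)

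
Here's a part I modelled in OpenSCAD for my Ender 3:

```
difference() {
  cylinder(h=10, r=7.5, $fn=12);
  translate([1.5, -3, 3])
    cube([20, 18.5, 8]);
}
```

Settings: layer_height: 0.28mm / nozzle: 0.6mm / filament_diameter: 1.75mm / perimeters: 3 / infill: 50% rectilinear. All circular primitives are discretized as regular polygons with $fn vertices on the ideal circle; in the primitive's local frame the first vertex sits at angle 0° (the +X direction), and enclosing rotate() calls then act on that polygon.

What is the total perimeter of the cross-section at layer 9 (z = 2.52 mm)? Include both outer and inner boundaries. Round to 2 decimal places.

46.59 mm

At z = 2.52 mm: the cylinder: section is a regular 12-gon, circumradius r=7.5 (perimeter = 2·12·7.500·sin(180°/12) = 46.59 mm); the cube at (1.5, -3) does not reach this height (z outside [3, 11]); After the difference (first − rest): none of the subtracted shapes is present at this height, so the r=7.5 cylinder is unchanged — boundary = 46.59 mm. Overall, the cross-section is a single solid region. Total boundary length (outer) = 46.59 mm.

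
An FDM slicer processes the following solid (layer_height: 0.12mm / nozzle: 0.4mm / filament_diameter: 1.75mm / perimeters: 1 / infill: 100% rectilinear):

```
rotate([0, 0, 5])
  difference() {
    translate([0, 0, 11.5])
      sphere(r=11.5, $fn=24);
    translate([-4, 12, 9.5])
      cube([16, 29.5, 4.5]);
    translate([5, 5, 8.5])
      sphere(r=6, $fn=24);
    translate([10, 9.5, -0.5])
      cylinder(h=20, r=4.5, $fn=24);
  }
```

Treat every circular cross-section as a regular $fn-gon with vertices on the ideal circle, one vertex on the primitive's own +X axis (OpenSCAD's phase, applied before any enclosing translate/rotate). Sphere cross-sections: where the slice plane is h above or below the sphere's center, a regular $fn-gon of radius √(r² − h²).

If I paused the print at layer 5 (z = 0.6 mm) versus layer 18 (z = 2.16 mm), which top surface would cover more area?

layer 18 (z = 2.16 mm)

Layer 5 (z = 0.6): the r=11.5 sphere contributes a regular 24-gon of circumradius √(11.5²−10.9²) = 3.666 (area = (24/2)·3.666²·sin(360°/24) = 41.74 mm²); the cube at (-4, 12) does not reach this height (z outside [9.5, 14]); the sphere at (5, 5) does not reach this height (|z−center|=7.900 > r=6); the r=4.5 cylinder at (10, 9.5) contributes a regular 24-gon of circumradius 4.5 (area = (24/2)·4.500²·sin(360°/24) = 62.89 mm²); Subtracting the remaining from the first: starting from the r=11.5 sphere (41.74 mm²), the r=4.5 cylinder at (10, 9.5) misses the remaining region (no effect) — area = 41.74 mm²; (whole slice rotated 5° about Z — lengths, areas and connectivity unchanged). So its area = 41.74 mm². Layer 18 (z = 2.16): the r=11.5 sphere contributes a regular 24-gon of circumradius √(11.5²−9.34²) = 6.709 (area = (24/2)·6.709²·sin(360°/24) = 139.81 mm²); the cube at (-4, 12) is not intersected at this z (z outside [9.5, 14]); the sphere at (5, 5) is absent (|z−center|=6.340 > r=6); the r=4.5 cylinder at (10, 9.5) contributes a regular 24-gon of circumradius 4.5 (area = (24/2)·4.500²·sin(360°/24) = 62.89 mm²); Taking the first minus the rest: starting from the r=11.5 sphere (139.81 mm²), the r=4.5 cylinder at (10, 9.5) misses the remaining region (no effect) — area = 139.81 mm²; (whole slice rotated 5° about Z — lengths, areas and connectivity unchanged). So its area = 139.81 mm². Layer 18 is larger (139.81 vs 41.74 mm²).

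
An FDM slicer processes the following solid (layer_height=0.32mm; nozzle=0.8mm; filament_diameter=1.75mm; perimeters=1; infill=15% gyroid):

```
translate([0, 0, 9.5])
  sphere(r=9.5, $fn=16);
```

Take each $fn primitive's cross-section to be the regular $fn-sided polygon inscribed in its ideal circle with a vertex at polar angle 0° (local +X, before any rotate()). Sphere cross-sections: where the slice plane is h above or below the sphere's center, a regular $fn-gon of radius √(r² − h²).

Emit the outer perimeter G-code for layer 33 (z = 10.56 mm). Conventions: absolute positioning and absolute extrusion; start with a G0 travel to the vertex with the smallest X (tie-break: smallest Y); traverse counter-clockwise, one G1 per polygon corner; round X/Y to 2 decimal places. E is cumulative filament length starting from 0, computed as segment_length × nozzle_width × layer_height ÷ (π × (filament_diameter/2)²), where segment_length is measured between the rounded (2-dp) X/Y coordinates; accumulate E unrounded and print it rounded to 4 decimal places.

At z = 10.56 mm: the r=9.5 sphere contributes a regular 16-gon of circumradius √(9.5²−1.06²) = 9.441. The outline is a single polygon with 16 vertices. Extrusion per mm of travel: 0.8 × 0.32 / (π × 0.875²) = 0.106432. Accumulating E over each segment gives final E = 6.2728.

G0 X-9.44 Y0.00 Z10.56
G1 X-8.72 Y-3.61 E0.3918
G1 X-6.68 Y-6.68 E0.7841
G1 X-3.61 Y-8.72 E1.1764
G1 X0.00 Y-9.44 E1.5682
G1 X3.61 Y-8.72 E1.9600
G1 X6.68 Y-6.68 E2.3523
G1 X8.72 Y-3.61 E2.7446
G1 X9.44 Y0.00 E3.1364
G1 X8.72 Y3.61 E3.5282
G1 X6.68 Y6.68 E3.9205
G1 X3.61 Y8.72 E4.3128
G1 X0.00 Y9.44 E4.7046
G1 X-3.61 Y8.72 E5.0964
G1 X-6.68 Y6.68 E5.4887
G1 X-8.72 Y3.61 E5.8810
G1 X-9.44 Y0.00 E6.2728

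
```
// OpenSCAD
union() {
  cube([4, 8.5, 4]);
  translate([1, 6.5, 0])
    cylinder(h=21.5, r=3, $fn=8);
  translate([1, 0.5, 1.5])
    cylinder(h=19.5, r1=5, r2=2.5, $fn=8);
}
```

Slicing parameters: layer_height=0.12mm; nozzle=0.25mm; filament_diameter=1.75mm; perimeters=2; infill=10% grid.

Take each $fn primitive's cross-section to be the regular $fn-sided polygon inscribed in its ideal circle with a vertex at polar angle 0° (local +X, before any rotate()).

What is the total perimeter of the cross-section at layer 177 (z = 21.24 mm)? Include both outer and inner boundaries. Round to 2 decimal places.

18.37 mm

At z = 21.24 mm: the cube does not reach this height (z outside [0, 4]); the r=3 cylinder at (1, 6.5) gives a regular 8-gon of circumradius 3 (constant along its height) (perimeter = 2·8·3.000·sin(180°/8) = 18.37 mm); the cone at (1, 0.5) is absent (z outside [1.5, 21]); Merging all regions: only the r=3 cylinder at (1, 6.5) is present, so the union is just that shape — boundary = 18.37 mm. Overall, the cross-section is a single solid region. Total boundary length (outer) = 18.37 mm.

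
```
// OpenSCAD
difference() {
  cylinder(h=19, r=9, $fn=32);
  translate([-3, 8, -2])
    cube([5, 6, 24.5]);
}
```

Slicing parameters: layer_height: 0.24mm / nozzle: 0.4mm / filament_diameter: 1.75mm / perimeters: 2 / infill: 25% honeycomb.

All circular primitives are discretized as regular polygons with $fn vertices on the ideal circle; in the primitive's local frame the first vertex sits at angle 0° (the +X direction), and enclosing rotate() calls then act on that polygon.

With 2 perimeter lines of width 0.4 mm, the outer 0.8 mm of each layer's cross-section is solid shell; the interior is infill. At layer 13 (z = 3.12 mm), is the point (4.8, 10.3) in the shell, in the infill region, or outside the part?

At z = 3.12 mm: the r=9 cylinder gives a regular 32-gon of circumradius 9 (constant along its height); the cube at (-3, 8) (footprint 5×6) is included at this height; After the difference (first − rest): starting from the r=9 cylinder, the 5×6 cube at (-3, 8) partially overlaps it — only the 4.20 mm² overlap (of its 30.00 mm²) is removed, clipping the outline — 1 connected region. Overall, the cross-section is a single solid region. The nearest boundary edge runs (3.44, 8.31)→(5.00, 7.48); distance from the point to it = 2.39 mm. The point is not inside any of the regions above, so it lies outside the cross-section (2.39 mm from the nearest boundary).

outside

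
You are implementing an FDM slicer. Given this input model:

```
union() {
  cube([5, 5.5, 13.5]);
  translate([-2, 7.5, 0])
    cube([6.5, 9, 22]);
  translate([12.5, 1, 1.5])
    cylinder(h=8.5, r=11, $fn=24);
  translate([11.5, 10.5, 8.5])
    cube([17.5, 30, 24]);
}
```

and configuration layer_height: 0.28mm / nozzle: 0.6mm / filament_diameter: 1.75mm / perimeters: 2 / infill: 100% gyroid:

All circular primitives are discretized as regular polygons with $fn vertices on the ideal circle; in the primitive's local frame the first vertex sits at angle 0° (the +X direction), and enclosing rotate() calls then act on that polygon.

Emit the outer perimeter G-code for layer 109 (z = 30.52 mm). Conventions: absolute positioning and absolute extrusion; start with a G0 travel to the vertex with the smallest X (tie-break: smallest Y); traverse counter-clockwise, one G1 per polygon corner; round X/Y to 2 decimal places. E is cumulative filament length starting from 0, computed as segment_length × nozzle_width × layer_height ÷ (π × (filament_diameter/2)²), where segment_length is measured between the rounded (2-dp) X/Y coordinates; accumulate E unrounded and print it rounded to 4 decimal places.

G0 X11.50 Y10.50 Z30.52
G1 X29.00 Y10.50 E1.2223
G1 X29.00 Y40.50 E3.3177
G1 X11.50 Y40.50 E4.5400
G1 X11.50 Y10.50 E6.6354

At z = 30.52 mm: the cube is not intersected at this z (z outside [0, 13.5]); the cube at (-2, 7.5) is not intersected at this z (z outside [0, 22]); the cylinder at (12.5, 1) does not reach this height (z outside [1.5, 10]); the cube at (11.5, 10.5) is present — its section is the full 17.5×30 rectangle; Combining (union): only the 17.5×30 cube at (11.5, 10.5) is present, so the union is just that shape — 1 connected region. The outline is a single polygon with 4 vertices. Extrusion per mm of travel: 0.6 × 0.28 / (π × 0.875²) = 0.069846. Accumulating E over each segment gives final E = 6.6354.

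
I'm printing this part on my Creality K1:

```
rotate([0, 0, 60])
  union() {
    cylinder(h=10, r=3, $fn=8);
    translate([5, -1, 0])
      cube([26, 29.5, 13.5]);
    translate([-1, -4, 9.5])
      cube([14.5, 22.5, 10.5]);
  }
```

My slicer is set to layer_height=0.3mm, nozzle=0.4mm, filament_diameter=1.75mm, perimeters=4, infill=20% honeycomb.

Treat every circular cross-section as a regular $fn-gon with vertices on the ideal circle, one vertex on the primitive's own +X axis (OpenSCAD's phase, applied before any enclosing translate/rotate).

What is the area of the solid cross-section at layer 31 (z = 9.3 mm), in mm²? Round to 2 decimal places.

792.46 mm²

At z = 9.3 mm: the r=3 cylinder contributes a regular 8-gon of circumradius 3 (area = (8/2)·3.000²·sin(360°/8) = 25.46 mm²); the cube at (5, -1) is present — its section is the full 26×29.5 rectangle (area 767.00 mm²); the cube at (-1, -4) is not intersected at this z (z outside [9.5, 20]); Combining (union): the 2 present regions are separate (no shared area or edge), so areas and boundary lengths simply add and each stays a separate island — area = 792.46 mm²; (whole slice rotated 60° about Z — lengths, areas and connectivity unchanged). Overall, the cross-section has 2 separate islands. Net area = 792.46 mm².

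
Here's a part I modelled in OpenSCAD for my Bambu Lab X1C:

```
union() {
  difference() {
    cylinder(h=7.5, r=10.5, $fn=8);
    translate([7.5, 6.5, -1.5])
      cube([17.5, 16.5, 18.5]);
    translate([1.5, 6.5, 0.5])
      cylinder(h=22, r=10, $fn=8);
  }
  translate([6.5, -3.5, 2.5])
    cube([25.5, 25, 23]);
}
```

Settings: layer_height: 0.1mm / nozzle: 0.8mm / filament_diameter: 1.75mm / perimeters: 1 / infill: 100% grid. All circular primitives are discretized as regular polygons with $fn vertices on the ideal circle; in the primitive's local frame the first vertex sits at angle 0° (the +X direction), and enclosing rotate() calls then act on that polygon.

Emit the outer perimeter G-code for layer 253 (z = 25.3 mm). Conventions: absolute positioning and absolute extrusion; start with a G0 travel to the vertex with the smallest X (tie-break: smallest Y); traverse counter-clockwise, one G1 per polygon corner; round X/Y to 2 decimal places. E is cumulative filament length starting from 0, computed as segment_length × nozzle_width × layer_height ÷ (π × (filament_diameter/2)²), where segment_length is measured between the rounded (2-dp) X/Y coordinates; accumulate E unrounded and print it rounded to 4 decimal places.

G0 X6.50 Y-3.50 Z25.30
G1 X32.00 Y-3.50 E0.8481
G1 X32.00 Y21.50 E1.6796
G1 X6.50 Y21.50 E2.5278
G1 X6.50 Y-3.50 E3.3593

At z = 25.3 mm: the cylinder does not reach this height (z outside [0, 7.5]); the cube at (7.5, 6.5) is not intersected at this z (z outside [-1.5, 17]); the cylinder at (1.5, 6.5) is not intersected at this z (z outside [0.5, 22.5]); Taking the first minus the rest: the first operand is absent here, so nothing remains; the 25.5×25 cube at (6.5, -3.5) contributes its full rectangle; Taking the union: only the 25.5×25 cube at (6.5, -3.5) is present, so the union is just that shape — 1 connected region. The outline is a single polygon with 4 vertices. Extrusion per mm of travel: 0.8 × 0.1 / (π × 0.875²) = 0.033260. Accumulating E over each segment gives final E = 3.3593.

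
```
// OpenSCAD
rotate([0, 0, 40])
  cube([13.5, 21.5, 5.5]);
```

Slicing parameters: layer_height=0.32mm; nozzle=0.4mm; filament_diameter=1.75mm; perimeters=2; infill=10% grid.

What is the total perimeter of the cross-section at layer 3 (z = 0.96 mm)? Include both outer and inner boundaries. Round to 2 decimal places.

70.00 mm

At z = 0.96 mm: the 13.5×21.5 cube contributes its full rectangle (perimeter 70.00 mm); (whole slice rotated 40° about Z — lengths, areas and connectivity unchanged). Overall, the cross-section is a single solid region. Total boundary length (outer) = 70.00 mm.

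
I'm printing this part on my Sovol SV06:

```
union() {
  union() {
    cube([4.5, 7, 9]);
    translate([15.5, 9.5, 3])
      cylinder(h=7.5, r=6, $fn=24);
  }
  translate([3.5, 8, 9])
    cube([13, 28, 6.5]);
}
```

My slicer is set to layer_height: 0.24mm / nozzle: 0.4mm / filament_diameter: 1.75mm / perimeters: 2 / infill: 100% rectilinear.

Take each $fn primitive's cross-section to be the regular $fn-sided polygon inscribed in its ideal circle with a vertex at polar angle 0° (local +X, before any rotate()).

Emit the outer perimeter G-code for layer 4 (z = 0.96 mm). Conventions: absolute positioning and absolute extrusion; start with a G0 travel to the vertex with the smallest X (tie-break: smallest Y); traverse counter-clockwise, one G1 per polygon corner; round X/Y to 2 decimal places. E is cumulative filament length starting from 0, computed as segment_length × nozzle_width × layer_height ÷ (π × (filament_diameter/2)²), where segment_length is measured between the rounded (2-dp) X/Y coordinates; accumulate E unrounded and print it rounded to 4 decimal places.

At z = 0.96 mm: the 4.5×7 cube contributes its full rectangle; the cylinder at (15.5, 9.5) is not intersected at this z (z outside [3, 10.5]); Merging all regions: only the 4.5×7 cube is present, so the union is just that shape — 1 connected region; the cube at (3.5, 8) is absent (z outside [9, 15.5]); Taking the union: only that combined region is present, so the union is just that shape — 1 connected region. The outline is a single polygon with 4 vertices. Extrusion per mm of travel: 0.4 × 0.24 / (π × 0.875²) = 0.039912. Accumulating E over each segment gives final E = 0.9180.

G0 X0.00 Y0.00 Z0.96
G1 X4.50 Y0.00 E0.1796
G1 X4.50 Y7.00 E0.4590
G1 X0.00 Y7.00 E0.6386
G1 X0.00 Y0.00 E0.9180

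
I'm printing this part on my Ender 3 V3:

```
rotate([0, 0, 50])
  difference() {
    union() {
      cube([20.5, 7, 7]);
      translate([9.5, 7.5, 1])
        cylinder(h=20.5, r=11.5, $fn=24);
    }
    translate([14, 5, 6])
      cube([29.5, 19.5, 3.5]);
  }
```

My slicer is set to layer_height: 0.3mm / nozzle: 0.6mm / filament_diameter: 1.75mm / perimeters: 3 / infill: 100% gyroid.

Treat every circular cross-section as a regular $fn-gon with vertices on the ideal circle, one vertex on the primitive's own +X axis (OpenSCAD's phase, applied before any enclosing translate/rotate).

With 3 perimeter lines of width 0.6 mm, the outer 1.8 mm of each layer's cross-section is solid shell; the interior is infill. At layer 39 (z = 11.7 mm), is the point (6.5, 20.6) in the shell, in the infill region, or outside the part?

shell

At z = 11.7 mm: the cube is not intersected at this z (z outside [0, 7]); the cylinder at (9.5, 7.5): section is a regular 24-gon, circumradius r=11.5; Taking the union: only the r=11.5 cylinder at (9.5, 7.5) is present, so the union is just that shape — 1 connected region; the cube at (14, 5) does not reach this height (z outside [6, 9.5]); After the difference (first − rest): none of the subtracted shapes is present at this height, so that combined region is unchanged — 1 connected region; (rotated 50° about Z; rotation is an isometry so areas/perimeters/island counts are preserved). Overall, the cross-section is a single solid region. Undo the 50° rotation: the query point maps to (19.959, 8.262) in the un-rotated model frame. The nearest boundary edge runs (21.00, 7.50)→(20.61, 10.48); distance from the point to it = 0.93 mm. The point is inside the cross-section, 0.93 mm from the nearest boundary — within the 1.8 mm shell band (3 × 0.6).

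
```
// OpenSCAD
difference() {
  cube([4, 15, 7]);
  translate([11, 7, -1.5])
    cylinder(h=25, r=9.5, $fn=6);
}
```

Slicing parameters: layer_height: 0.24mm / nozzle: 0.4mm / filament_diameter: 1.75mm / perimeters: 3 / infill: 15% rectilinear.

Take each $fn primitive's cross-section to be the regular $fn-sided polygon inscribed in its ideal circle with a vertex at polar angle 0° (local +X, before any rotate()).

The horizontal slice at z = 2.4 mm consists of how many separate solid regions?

1

At z = 2.4 mm: the cube (footprint 4×15) is included at this height; the r=9.5 cylinder at (11, 7) gives a regular 6-gon of circumradius 9.5 (constant along its height); After the difference (first − rest): starting from the 4×15 cube, the r=9.5 cylinder at (11, 7) partially overlaps it — only the 10.83 mm² overlap (of its 234.48 mm²) is removed, clipping the outline — 1 connected region. The result has 1 disconnected region.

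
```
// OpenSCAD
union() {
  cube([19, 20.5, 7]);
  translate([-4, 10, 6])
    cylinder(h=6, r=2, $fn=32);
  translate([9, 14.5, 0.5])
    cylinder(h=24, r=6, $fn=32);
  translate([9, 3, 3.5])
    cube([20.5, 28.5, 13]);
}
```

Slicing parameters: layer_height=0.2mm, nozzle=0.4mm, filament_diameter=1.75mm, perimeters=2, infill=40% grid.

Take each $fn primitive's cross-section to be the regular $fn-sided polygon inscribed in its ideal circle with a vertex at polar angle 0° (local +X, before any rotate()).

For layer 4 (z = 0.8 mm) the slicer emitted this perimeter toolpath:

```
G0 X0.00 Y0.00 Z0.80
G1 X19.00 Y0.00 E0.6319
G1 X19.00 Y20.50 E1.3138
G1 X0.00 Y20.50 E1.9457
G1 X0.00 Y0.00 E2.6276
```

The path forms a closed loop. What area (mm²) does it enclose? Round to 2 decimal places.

Apply the shoelace formula to the sequence of (X, Y) vertices; enclosed area = 389.50 mm².

389.50 mm²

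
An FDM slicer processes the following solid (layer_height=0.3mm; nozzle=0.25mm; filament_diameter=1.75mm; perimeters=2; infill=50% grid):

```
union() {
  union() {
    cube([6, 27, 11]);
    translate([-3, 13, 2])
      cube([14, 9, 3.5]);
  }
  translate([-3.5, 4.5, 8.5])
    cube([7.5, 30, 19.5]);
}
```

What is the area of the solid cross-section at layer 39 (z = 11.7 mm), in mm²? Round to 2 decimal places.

At z = 11.7 mm: the cube is not intersected at this z (z outside [0, 11]); the cube at (-3, 13) does not reach this height (z outside [2, 5.5]); Combining (union): nothing is present at this height; the cube at (-3.5, 4.5) (footprint 7.5×30) is included at this height (area 225.00 mm²); Combining (union): only the 7.5×30 cube at (-3.5, 4.5) is present, so the union is just that shape — area = 225.00 mm². Overall, the cross-section is a single solid region. Net area = 225.00 mm².

225.00 mm²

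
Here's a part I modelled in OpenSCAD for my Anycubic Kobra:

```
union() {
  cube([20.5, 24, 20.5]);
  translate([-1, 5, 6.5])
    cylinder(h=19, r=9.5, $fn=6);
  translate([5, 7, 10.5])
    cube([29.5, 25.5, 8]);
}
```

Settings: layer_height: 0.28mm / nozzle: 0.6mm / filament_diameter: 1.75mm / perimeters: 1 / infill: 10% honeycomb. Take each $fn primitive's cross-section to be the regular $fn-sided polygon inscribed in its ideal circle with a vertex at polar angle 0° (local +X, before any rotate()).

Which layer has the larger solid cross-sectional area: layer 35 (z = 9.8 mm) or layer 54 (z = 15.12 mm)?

Layer 35 (z = 9.8): the cube (footprint 20.5×24) is included at this height (area 492.00 mm²); the r=9.5 cylinder at (-1, 5) gives a regular 6-gon of circumradius 9.5 (constant along its height) (area = (6/2)·9.500²·sin(360°/6) = 234.48 mm²); the cube at (5, 7) does not reach this height (z outside [10.5, 18.5]); Merging all regions: the regions partially overlap — summed areas 726.48 mm² minus the doubly-counted overlap 85.67 mm² gives 640.80 mm² — area = 640.80 mm². So its area = 640.80 mm². Layer 54 (z = 15.12): the 20.5×24 cube contributes its full rectangle (area 492.00 mm²); the cylinder at (-1, 5): section is a regular 6-gon, circumradius r=9.5 (area = (6/2)·9.500²·sin(360°/6) = 234.48 mm²); the 29.5×25.5 cube at (5, 7) contributes its full rectangle (area 752.25 mm²); Merging all regions: the regions partially overlap — summed areas 1478.73 mm² minus the doubly-counted overlap 349.17 mm² gives 1129.55 mm² — area = 1129.55 mm². So its area = 1129.55 mm². Layer 54 is larger (1129.55 vs 640.80 mm²).

layer 54 (z = 15.12 mm)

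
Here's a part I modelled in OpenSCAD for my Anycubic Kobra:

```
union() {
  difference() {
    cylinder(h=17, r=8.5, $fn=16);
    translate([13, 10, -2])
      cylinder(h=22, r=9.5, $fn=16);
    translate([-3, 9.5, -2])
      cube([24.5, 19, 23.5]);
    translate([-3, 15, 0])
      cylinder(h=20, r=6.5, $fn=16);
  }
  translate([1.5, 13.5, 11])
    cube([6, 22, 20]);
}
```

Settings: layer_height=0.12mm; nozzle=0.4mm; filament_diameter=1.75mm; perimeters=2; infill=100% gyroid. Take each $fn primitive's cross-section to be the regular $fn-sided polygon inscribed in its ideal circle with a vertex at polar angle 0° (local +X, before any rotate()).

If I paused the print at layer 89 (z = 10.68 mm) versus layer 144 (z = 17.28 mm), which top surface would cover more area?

layer 89 (z = 10.68 mm)

Layer 89 (z = 10.68): the r=8.5 cylinder contributes a regular 16-gon of circumradius 8.5 (area = (16/2)·8.500²·sin(360°/16) = 221.19 mm²); the r=9.5 cylinder at (13, 10) gives a regular 16-gon of circumradius 9.5 (constant along its height) (area = (16/2)·9.500²·sin(360°/16) = 276.30 mm²); the cube at (-3, 9.5) (footprint 24.5×19) is included at this height (area 465.50 mm²); the r=6.5 cylinder at (-3, 15) contributes a regular 16-gon of circumradius 6.5 (area = (16/2)·6.500²·sin(360°/16) = 129.35 mm²); After the difference (first − rest): starting from the r=8.5 cylinder (221.19 mm²), the r=9.5 cylinder at (13, 10) partially overlaps it — only the 6.28 mm² overlap (of its 276.30 mm²) is removed, clipping the outline; the 24.5×19 cube at (-3, 9.5) misses the remaining region (no effect); the r=6.5 cylinder at (-3, 15) misses the remaining region (no effect) — area = 214.91 mm²; the cube at (1.5, 13.5) does not reach this height (z outside [11, 31]); Merging all regions: only that combined region is present, so the union is just that shape — area = 214.91 mm². So its area = 214.91 mm². Layer 144 (z = 17.28): the cylinder does not reach this height (z outside [0, 17]); the r=9.5 cylinder at (13, 10) contributes a regular 16-gon of circumradius 9.5 (area = (16/2)·9.500²·sin(360°/16) = 276.30 mm²); the cube at (-3, 9.5) (footprint 24.5×19) is included at this height (area 465.50 mm²); the r=6.5 cylinder at (-3, 15) gives a regular 16-gon of circumradius 6.5 (constant along its height) (area = (16/2)·6.500²·sin(360°/16) = 129.35 mm²); Taking the first minus the rest: the first operand is absent here, so nothing remains; the cube at (1.5, 13.5) (footprint 6×22) is included at this height (area 132.00 mm²); Taking the union: only the 6×22 cube at (1.5, 13.5) is present, so the union is just that shape — area = 132.00 mm². So its area = 132.00 mm². Layer 89 is larger (214.91 vs 132.00 mm²).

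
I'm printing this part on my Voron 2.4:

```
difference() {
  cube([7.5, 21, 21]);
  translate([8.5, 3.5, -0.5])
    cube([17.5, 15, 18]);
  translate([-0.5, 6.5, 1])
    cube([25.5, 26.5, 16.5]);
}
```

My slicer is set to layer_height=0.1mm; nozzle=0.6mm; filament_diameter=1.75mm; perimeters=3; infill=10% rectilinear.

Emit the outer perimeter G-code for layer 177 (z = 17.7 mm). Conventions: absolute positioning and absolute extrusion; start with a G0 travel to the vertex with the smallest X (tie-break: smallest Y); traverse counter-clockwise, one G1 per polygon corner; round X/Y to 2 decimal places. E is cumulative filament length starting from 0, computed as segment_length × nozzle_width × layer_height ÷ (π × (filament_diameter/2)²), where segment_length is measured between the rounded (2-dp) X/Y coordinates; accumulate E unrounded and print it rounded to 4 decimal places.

G0 X0.00 Y0.00 Z17.70
G1 X7.50 Y0.00 E0.1871
G1 X7.50 Y21.00 E0.7109
G1 X0.00 Y21.00 E0.8980
G1 X0.00 Y0.00 E1.4219

At z = 17.7 mm: the cube is present — its section is the full 7.5×21 rectangle; the cube at (8.5, 3.5) is not intersected at this z (z outside [-0.5, 17.5]); the cube at (-0.5, 6.5) is absent (z outside [1, 17.5]); Taking the first minus the rest: none of the subtracted shapes is present at this height, so the 7.5×21 cube is unchanged — 1 connected region. The outline is a single polygon with 4 vertices. Extrusion per mm of travel: 0.6 × 0.1 / (π × 0.875²) = 0.024945. Accumulating E over each segment gives final E = 1.4219.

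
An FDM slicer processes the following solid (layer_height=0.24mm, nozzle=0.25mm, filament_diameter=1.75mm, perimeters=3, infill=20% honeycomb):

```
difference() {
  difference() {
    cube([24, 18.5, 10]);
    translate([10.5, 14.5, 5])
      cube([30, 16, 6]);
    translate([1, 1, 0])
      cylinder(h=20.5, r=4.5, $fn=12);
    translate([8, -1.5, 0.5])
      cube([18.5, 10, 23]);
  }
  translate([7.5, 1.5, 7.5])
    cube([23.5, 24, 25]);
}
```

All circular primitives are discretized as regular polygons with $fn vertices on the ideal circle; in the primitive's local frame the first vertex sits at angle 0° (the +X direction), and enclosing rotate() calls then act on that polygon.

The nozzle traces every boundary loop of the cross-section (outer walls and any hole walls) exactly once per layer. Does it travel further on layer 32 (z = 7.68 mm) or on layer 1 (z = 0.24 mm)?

Layer 32 (z = 7.68): the 24×18.5 cube contributes its full rectangle (perimeter 85.00 mm); the cube at (10.5, 14.5) (footprint 30×16) is included at this height (perimeter 92.00 mm); the r=4.5 cylinder at (1, 1) contributes a regular 12-gon of circumradius 4.5 (perimeter = 2·12·4.500·sin(180°/12) = 27.95 mm); the cube at (8, -1.5) (footprint 18.5×10) is included at this height (perimeter 57.00 mm); Taking the first minus the rest: starting from the 24×18.5 cube, the 30×16 cube at (10.5, 14.5) partially overlaps it — only the 54.00 mm² overlap (of its 480.00 mm²) is removed, clipping the outline; the r=4.5 cylinder at (1, 1) partially overlaps it — only the 24.92 mm² overlap (of its 60.75 mm²) is removed, clipping the outline; the 18.5×10 cube at (8, -1.5) partially overlaps it — only the 136.00 mm² overlap (of its 185.00 mm²) is removed, clipping the outline — boundary = 83.59 mm; the cube at (7.5, 1.5) is present — its section is the full 23.5×24 rectangle (perimeter 95.00 mm); Subtracting the remaining from the first: starting from the result so far, the 23.5×24 cube at (7.5, 1.5) partially overlaps it — only the 114.50 mm² overlap (of its 564.00 mm²) is removed, clipping the outline — boundary = 51.59 mm. So its perimeter = 51.59 mm. Layer 1 (z = 0.24): the cube is present — its section is the full 24×18.5 rectangle (perimeter 85.00 mm); the cube at (10.5, 14.5) is not intersected at this z (z outside [5, 11]); the cylinder at (1, 1): section is a regular 12-gon, circumradius r=4.5 (perimeter = 2·12·4.500·sin(180°/12) = 27.95 mm); the cube at (8, -1.5) is absent (z outside [0.5, 23.5]); After the difference (first − rest): starting from the 24×18.5 cube, the r=4.5 cylinder at (1, 1) partially overlaps it — only the 24.92 mm² overlap (of its 60.75 mm²) is removed, clipping the outline — boundary = 83.59 mm; the cube at (7.5, 1.5) does not reach this height (z outside [7.5, 32.5]); After the difference (first − rest): none of the subtracted shapes is present at this height, so that combined region is unchanged — boundary = 83.59 mm. So its perimeter = 83.59 mm. Layer 1 is larger (83.59 vs 51.59 mm).

layer 1 (z = 0.24 mm)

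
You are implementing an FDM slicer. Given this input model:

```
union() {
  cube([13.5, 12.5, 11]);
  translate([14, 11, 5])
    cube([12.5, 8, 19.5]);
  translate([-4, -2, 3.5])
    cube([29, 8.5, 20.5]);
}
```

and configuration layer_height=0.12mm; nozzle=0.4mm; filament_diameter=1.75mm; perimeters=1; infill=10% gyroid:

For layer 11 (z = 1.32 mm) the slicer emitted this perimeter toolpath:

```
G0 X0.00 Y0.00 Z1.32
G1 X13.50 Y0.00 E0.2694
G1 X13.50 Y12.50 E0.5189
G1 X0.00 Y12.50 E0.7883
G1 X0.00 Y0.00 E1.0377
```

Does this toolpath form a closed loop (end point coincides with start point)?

yes

Start point (G0): (0.00, 0.00). End point (last G1): the path returns to the start — closed.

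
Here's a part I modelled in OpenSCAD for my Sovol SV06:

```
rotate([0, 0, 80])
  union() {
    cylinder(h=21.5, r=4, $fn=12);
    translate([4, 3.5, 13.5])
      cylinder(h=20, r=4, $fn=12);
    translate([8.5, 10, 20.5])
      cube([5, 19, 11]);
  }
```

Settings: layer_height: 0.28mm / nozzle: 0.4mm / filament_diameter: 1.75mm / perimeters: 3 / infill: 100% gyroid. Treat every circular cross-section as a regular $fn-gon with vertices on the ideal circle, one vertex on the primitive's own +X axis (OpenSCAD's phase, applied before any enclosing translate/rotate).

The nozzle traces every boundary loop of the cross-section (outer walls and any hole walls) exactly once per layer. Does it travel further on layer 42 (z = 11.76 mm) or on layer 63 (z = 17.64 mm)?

Layer 42 (z = 11.76): the r=4 cylinder gives a regular 12-gon of circumradius 4 (constant along its height) (perimeter = 2·12·4.000·sin(180°/12) = 24.85 mm); the cylinder at (4, 3.5) does not reach this height (z outside [13.5, 33.5]); the cube at (8.5, 10) is not intersected at this z (z outside [20.5, 31.5]); Combining (union): only the r=4 cylinder is present, so the union is just that shape — boundary = 24.85 mm; (rotated 80° about Z; rotation is an isometry so areas/perimeters/island counts are preserved). So its perimeter = 24.85 mm. Layer 63 (z = 17.64): the r=4 cylinder gives a regular 12-gon of circumradius 4 (constant along its height) (perimeter = 2·12·4.000·sin(180°/12) = 24.85 mm); the cylinder at (4, 3.5): section is a regular 12-gon, circumradius r=4 (perimeter = 2·12·4.000·sin(180°/12) = 24.85 mm); the cube at (8.5, 10) is absent (z outside [20.5, 31.5]); Taking the union: the regions partially overlap (shared area 9.94 mm²), so the edge portions inside another operand are dropped and the merged outline is re-measured after clipping — boundary = 36.56 mm; (whole slice rotated 80° about Z — lengths, areas and connectivity unchanged). So its perimeter = 36.56 mm. Layer 63 is larger (36.56 vs 24.85 mm).

layer 63 (z = 17.64 mm)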